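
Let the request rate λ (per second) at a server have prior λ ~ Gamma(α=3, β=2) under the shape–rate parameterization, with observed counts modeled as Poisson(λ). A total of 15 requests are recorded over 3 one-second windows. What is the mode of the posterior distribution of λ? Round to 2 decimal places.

Σxᵢ = 15, n = 3.
Posterior ∝ λ^2e^(−2λ) · λ^15e^(−3λ) = λ^17e^(−5λ), i.e. Gamma(shape=18, rate=5).
The mode of a Gamma(a, b) with a ≥ 1 (shape–rate) is (a−1)/b = 17/5 ≈ 3.40.

λ̂_MAP = 3.40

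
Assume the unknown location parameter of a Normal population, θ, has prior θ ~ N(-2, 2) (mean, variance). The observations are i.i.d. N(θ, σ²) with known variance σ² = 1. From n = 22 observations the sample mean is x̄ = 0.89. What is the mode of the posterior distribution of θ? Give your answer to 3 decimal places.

n = 22, x̄ = 0.89.
For a Normal prior and Normal likelihood with known variance, the posterior is Normal; its mode equals its mean, the precision-weighted average.
Prior precision 1/σ₀² = 1/2 = 0.5; data precision n/σ² = 22/1 = 22.
θ̂ = (0.5·(-2) + 22·0.89) / (0.5 + 22) = 18.58/22.5 = 929/1125 ≈ 0.826.

θ̂_MAP = 0.826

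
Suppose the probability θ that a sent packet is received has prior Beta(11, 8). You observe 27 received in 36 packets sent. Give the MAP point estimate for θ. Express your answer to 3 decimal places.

θ̂_MAP = 0.698

Prior: Beta(11, 8).
Data: 27 successes in 36 trials. The binomial likelihood contributes θ^27(1−θ)^9, so the posterior is Beta(11+27, 8+9) = Beta(38, 17).
For Beta(a, b) with a, b > 1 the mode is (a−1)/(a+b−2) = 37/53 ≈ 0.698.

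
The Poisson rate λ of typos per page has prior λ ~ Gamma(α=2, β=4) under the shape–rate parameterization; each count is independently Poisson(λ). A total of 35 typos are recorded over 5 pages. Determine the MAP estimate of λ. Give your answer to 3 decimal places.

λ̂_MAP = 4.000

Σxᵢ = 35, n = 5.
Posterior ∝ λe^(−4λ) · λ^35e^(−5λ) = λ^36e^(−9λ), i.e. Gamma(shape=37, rate=9).
The mode of a Gamma(a, b) with a ≥ 1 (shape–rate) is (a−1)/b = 36/9 ≈ 4.000.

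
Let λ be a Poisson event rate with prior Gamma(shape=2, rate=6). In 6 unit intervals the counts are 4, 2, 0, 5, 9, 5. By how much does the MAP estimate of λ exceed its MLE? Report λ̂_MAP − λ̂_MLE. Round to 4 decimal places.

MAP − MLE = -2.0000

Σxᵢ = 25. Posterior is Gamma(27, 12); MAP = (27−1)/12 = 26/12 ≈ 2.16667.
MLE = x̄ = 25/6 ≈ 4.16667.
Difference = 26/12 − 25/6 = -2 ≈ -2.0000.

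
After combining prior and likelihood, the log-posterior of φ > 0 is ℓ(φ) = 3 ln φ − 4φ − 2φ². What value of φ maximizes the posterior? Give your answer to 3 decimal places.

φ̂_MAP = 0.500

ℓ'(φ) = 3/φ − 4 − 4φ. Setting this to zero and multiplying by φ: 4φ² + 4φ − 3 = 0.
φ = (−4 + √(4² + 4·4·3)) / (2·4) = (−4 + √64) / 8 = (−4 + 8)/8 = 1/2.
ℓ''(φ) = −3/φ² − 4 < 0, confirming a maximum.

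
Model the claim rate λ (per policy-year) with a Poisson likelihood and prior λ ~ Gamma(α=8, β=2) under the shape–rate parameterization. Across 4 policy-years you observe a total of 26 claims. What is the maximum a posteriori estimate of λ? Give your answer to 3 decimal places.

λ̂_MAP = 5.500

Σxᵢ = 26, n = 4.
Posterior ∝ λ^7e^(−2λ) · λ^26e^(−4λ) = λ^33e^(−6λ), i.e. Gamma(shape=34, rate=6).
The mode of a Gamma(a, b) with a ≥ 1 (shape–rate) is (a−1)/b = 33/6 ≈ 5.500.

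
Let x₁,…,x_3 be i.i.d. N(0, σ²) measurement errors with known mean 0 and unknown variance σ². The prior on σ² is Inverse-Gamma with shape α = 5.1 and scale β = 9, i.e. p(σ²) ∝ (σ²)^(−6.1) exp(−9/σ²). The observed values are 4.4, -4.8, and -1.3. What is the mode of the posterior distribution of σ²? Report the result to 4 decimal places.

σ̂²_MAP = 4.0849

Sum of squared deviations about the known mean: SS = (4.4−0)² + (-4.8−0)² + (-1.3−0)² = 44.09.
The Normal likelihood contributes (σ²)^(−n/2) exp(−SS/(2σ²)), so the posterior is Inverse-Gamma(α + n/2, β + SS/2) = Inverse-Gamma(6.6, 31.045).
The mode of Inverse-Gamma(a, b) is b/(a+1) = 31.045/7.6 ≈ 4.0849.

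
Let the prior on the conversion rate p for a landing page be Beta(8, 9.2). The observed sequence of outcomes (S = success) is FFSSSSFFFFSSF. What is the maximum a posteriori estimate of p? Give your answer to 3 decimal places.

Prior: Beta(8, 9.2).
Data: 6 successes in 13 trials (from the sequence). The binomial likelihood contributes p^6(1−p)^7, so the posterior is Beta(8+6, 9.2+7) = Beta(14, 16.2).
For Beta(a, b) with a, b > 1 the mode is (a−1)/(a+b−2) = 13/28.2 ≈ 0.461.

p̂_MAP = 0.461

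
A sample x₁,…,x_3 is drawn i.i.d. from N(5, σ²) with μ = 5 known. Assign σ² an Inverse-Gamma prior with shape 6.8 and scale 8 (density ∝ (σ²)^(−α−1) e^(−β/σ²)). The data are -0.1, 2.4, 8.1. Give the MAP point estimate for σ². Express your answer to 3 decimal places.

σ̂²_MAP = 3.139

Sum of squared deviations about the known mean: SS = (-0.1−5)² + (2.4−5)² + (8.1−5)² = 42.38.
The Normal likelihood contributes (σ²)^(−n/2) exp(−SS/(2σ²)), so the posterior is Inverse-Gamma(α + n/2, β + SS/2) = Inverse-Gamma(8.3, 29.19).
The mode of Inverse-Gamma(a, b) is b/(a+1) = 29.19/9.3 ≈ 3.139.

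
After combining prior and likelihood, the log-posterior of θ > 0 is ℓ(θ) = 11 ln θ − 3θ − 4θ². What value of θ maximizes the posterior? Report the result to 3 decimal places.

ℓ'(θ) = 11/θ − 3 − 8θ. Setting this to zero and multiplying by θ: 8θ² + 3θ − 11 = 0.
θ = (−3 + √(3² + 4·8·11)) / (2·8) = (−3 + √361) / 16 = (−3 + 19)/16 = 1.
ℓ''(θ) = −11/θ² − 8 < 0, confirming a maximum.

θ̂_MAP = 1.000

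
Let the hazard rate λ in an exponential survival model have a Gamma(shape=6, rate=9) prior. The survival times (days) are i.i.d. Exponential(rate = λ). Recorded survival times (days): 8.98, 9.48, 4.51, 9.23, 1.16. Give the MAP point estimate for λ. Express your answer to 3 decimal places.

The Exponential(rate=λ) likelihood is ∝ λ^n e^(−λΣtᵢ). Here n = 5 and Σtᵢ = 8.98 + 9.48 + 4.51 + 9.23 + 1.16 = 33.36.
Posterior ∝ λ^5e^(−9λ) · λ^5e^(−33.36λ) = λ^10e^(−42.36λ), i.e. Gamma(11, 42.36).
Mode = (a−1)/b = 10/42.36 ≈ 0.236.

λ̂_MAP = 0.236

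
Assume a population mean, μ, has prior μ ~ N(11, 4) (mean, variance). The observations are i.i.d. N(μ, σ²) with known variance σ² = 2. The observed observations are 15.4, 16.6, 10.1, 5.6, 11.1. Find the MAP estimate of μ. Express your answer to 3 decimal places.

μ̂_MAP = 11.691

n = 5; x̄ = (15.4 + 16.6 + 10.1 + 5.6 + 11.1)/5 = 58.8/5 = 11.76.
For a Normal prior and Normal likelihood with known variance, the posterior is Normal; its mode equals its mean, the precision-weighted average.
Prior precision 1/σ₀² = 1/4 = 0.25; data precision n/σ² = 5/2 = 2.5.
μ̂ = (0.25·11 + 2.5·11.76) / (0.25 + 2.5) = 32.15/2.75 = 643/55 ≈ 11.691.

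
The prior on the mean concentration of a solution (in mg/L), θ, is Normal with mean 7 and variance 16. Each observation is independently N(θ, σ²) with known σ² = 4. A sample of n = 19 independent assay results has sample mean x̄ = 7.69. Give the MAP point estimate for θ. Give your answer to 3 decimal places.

θ̂_MAP = 7.681

n = 19, x̄ = 7.69.
For a Normal prior and Normal likelihood with known variance, the posterior is Normal; its mode equals its mean, the precision-weighted average.
Prior precision 1/σ₀² = 1/16 = 0.0625; data precision n/σ² = 19/4 = 4.75.
θ̂ = (0.0625·7 + 4.75·7.69) / (0.0625 + 4.75) = 36.965/4.8125 = 14786/1925 ≈ 7.681.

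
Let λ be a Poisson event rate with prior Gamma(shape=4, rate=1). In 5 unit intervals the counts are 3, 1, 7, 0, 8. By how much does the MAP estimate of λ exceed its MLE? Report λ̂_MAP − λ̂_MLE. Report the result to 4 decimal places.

Σxᵢ = 19. Posterior is Gamma(23, 6); MAP = (23−1)/6 = 22/6 ≈ 3.66667.
MLE = x̄ = 19/5 ≈ 3.80000.
Difference = 22/6 − 19/5 = -2/15 ≈ -0.1333.

MAP − MLE = -0.1333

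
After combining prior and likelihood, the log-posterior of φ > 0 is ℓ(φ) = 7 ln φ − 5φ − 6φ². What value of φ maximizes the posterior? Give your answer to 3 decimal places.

φ̂_MAP = 0.583

ℓ'(φ) = 7/φ − 5 − 12φ. Setting this to zero and multiplying by φ: 12φ² + 5φ − 7 = 0.
φ = (−5 + √(5² + 4·12·7)) / (2·12) = (−5 + √361) / 24 = (−5 + 19)/24 = 7/12.
ℓ''(φ) = −7/φ² − 12 < 0, confirming a maximum.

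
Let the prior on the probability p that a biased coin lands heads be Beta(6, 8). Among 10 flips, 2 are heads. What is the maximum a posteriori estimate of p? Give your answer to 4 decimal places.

p̂_MAP = 0.3182

Prior: Beta(6, 8).
Data: 2 successes in 10 trials. The binomial likelihood contributes p^2(1−p)^8, so the posterior is Beta(6+2, 8+8) = Beta(8, 16).
For Beta(a, b) with a, b > 1 the mode is (a−1)/(a+b−2) = 7/22 ≈ 0.3182.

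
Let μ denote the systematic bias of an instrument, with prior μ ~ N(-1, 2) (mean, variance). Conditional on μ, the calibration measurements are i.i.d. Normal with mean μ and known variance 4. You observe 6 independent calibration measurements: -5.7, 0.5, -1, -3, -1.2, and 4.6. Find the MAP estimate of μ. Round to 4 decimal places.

n = 6; x̄ = ((-5.7) + 0.5 + (-1) + (-3) + (-1.2) + 4.6)/6 = -5.8/6 = -29/30 ≈ -0.9667.
For a Normal prior and Normal likelihood with known variance, the posterior is Normal; its mode equals its mean, the precision-weighted average.
Prior precision 1/σ₀² = 1/2 = 0.5; data precision n/σ² = 6/4 = 1.5.
μ̂ = (0.5·(-1) + 1.5·(-29/30)) / (0.5 + 1.5) = (-1.95)/2 = -0.9750.

μ̂_MAP = -0.9750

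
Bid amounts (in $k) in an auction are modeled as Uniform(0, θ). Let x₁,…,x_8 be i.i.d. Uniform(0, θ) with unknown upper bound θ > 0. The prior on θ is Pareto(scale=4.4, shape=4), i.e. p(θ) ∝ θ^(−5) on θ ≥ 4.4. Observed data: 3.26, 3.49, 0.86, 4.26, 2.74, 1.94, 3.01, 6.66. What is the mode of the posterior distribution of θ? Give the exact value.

The Uniform(0, θ) likelihood is θ^(−n) for θ ≥ max(xᵢ), zero otherwise. Here max(xᵢ) = 6.66.
Posterior ∝ θ^(−5) · θ^(−8) = θ^(−13) on θ ≥ max(4.4, 6.66) = 6.66.
This density is strictly decreasing in θ, so the posterior mode lies at the lower boundary of the support.

θ̂_MAP = 6.66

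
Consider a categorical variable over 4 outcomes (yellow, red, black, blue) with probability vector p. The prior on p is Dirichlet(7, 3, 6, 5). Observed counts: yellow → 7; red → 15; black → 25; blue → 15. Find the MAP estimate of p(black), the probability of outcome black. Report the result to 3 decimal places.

The posterior is Dirichlet(αᵢ + nᵢ) = Dirichlet(14, 18, 31, 20).
For a Dirichlet(a₁,…,a_K) with all aᵢ > 1, the mode has j-th component (aⱼ − 1)/(Σaᵢ − K).
Here Σaᵢ = 83 and K = 4, so p(black) = (31 − 1)/(83 − 4) = 30/79 ≈ 0.380.

MAP estimate of p(black) = 0.380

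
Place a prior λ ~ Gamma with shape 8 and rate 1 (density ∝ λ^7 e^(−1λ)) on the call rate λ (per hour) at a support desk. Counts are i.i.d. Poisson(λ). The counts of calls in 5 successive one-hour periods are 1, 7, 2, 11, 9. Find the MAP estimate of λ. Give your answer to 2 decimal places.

λ̂_MAP = 6.17

Σxᵢ = 1+7+2+11+9 = 30, with n = 5.
Posterior ∝ λ^7e^(−1λ) · λ^30e^(−5λ) = λ^37e^(−6λ), i.e. Gamma(shape=38, rate=6).
The mode of a Gamma(a, b) with a ≥ 1 (shape–rate) is (a−1)/b = 37/6 ≈ 6.17.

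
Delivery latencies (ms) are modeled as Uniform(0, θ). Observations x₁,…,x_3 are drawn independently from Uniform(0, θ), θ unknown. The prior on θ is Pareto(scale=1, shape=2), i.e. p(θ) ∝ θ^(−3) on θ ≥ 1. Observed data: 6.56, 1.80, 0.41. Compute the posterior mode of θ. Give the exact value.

The Uniform(0, θ) likelihood is θ^(−n) for θ ≥ max(xᵢ), zero otherwise. Here max(xᵢ) = 6.56.
Posterior ∝ θ^(−3) · θ^(−3) = θ^(−6) on θ ≥ max(1, 6.56) = 6.56.
This density is strictly decreasing in θ, so the posterior mode lies at the lower boundary of the support.

θ̂_MAP = 6.56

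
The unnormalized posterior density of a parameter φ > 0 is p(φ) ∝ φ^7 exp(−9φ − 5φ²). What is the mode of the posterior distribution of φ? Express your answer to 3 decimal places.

ℓ'(φ) = 7/φ − 9 − 10φ. Setting this to zero and multiplying by φ: 10φ² + 9φ − 7 = 0.
φ = (−9 + √(9² + 4·10·7)) / (2·10) = (−9 + √361) / 20 = (−9 + 19)/20 = 1/2.
ℓ''(φ) = −7/φ² − 10 < 0, confirming a maximum.

φ̂_MAP = 0.500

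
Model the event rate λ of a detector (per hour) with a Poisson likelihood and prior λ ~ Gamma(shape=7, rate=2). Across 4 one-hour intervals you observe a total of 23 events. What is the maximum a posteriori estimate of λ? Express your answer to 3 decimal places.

λ̂_MAP = 4.833

Σxᵢ = 23, n = 4.
Posterior ∝ λ^6e^(−2λ) · λ^23e^(−4λ) = λ^29e^(−6λ), i.e. Gamma(shape=30, rate=6).
The mode of a Gamma(a, b) with a ≥ 1 (shape–rate) is (a−1)/b = 29/6 ≈ 4.833.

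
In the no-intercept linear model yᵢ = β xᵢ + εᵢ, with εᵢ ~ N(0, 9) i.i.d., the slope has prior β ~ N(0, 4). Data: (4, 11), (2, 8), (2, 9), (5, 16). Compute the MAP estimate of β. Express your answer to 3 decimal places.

β̂_MAP = 3.083

log p(β | y) = −Σ(yᵢ − βxᵢ)²/(2·9) − β²/(2·4) + const.
Setting the derivative to zero: Σxᵢ(yᵢ − βxᵢ)/9 − β/4 = 0, so β = Σxᵢyᵢ / (Σxᵢ² + σ²/τ²).
Σxᵢyᵢ = 4·11 + 2·8 + 2·9 + 5·16 = 158; Σxᵢ² = 49; σ²/τ² = 2.25.
β̂_MAP = 158 / (49 + 2.25) = 158/51.25 ≈ 3.083.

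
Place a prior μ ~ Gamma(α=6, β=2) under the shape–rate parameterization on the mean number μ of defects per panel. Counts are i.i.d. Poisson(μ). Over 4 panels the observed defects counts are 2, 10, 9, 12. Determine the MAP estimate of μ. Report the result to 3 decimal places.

Σxᵢ = 2+10+9+12 = 33, with n = 4.
Posterior ∝ μ^5e^(−2μ) · μ^33e^(−4μ) = μ^38e^(−6μ), i.e. Gamma(shape=39, rate=6).
The mode of a Gamma(a, b) with a ≥ 1 (shape–rate) is (a−1)/b = 38/6 ≈ 6.333.

μ̂_MAP = 6.333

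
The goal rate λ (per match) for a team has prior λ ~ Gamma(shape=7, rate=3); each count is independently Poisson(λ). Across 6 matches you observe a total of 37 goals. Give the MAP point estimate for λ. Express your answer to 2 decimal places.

Σxᵢ = 37, n = 6.
Posterior ∝ λ^6e^(−3λ) · λ^37e^(−6λ) = λ^43e^(−9λ), i.e. Gamma(shape=44, rate=9).
The mode of a Gamma(a, b) with a ≥ 1 (shape–rate) is (a−1)/b = 43/9 ≈ 4.78.

λ̂_MAP = 4.78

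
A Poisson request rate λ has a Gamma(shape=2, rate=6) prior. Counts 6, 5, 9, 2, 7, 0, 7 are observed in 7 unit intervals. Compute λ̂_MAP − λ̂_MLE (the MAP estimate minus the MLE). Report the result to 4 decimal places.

MAP − MLE = -2.2967

Σxᵢ = 36. Posterior is Gamma(38, 13); MAP = (38−1)/13 = 37/13 ≈ 2.84615.
MLE = x̄ = 36/7 ≈ 5.14286.
Difference = 37/13 − 36/7 = -209/91 ≈ -2.2967.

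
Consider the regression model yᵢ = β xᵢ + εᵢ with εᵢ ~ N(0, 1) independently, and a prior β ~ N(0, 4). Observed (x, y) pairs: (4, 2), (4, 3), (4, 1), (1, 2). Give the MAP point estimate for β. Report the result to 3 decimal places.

β̂_MAP = 0.528

log p(β | y) = −Σ(yᵢ − βxᵢ)²/(2·1) − β²/(2·4) + const.
Setting the derivative to zero: Σxᵢ(yᵢ − βxᵢ)/1 − β/4 = 0, so β = Σxᵢyᵢ / (Σxᵢ² + σ²/τ²).
Σxᵢyᵢ = 4·2 + 4·3 + 4·1 + 1·2 = 26; Σxᵢ² = 49; σ²/τ² = 0.25.
β̂_MAP = 26 / (49 + 0.25) = 26/49.25 ≈ 0.528.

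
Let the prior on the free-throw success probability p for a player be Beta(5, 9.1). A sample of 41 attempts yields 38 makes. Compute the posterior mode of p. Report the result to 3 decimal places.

Prior: Beta(5, 9.1).
Data: 38 successes in 41 trials. The binomial likelihood contributes p^38(1−p)^3, so the posterior is Beta(5+38, 9.1+3) = Beta(43, 12.1).
For Beta(a, b) with a, b > 1 the mode is (a−1)/(a+b−2) = 42/53.1 ≈ 0.791.

p̂_MAP = 0.791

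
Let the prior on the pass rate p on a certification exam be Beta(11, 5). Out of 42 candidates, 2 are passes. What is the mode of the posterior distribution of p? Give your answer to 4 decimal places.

p̂_MAP = 0.2143

Prior: Beta(11, 5).
Data: 2 successes in 42 trials. The binomial likelihood contributes p^2(1−p)^40, so the posterior is Beta(11+2, 5+40) = Beta(13, 45).
For Beta(a, b) with a, b > 1 the mode is (a−1)/(a+b−2) = 12/56 ≈ 0.2143.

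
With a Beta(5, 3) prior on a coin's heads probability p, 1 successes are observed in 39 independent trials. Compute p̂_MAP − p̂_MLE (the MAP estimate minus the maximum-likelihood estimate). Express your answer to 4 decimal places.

MAP − MLE = 0.0855

Posterior is Beta(6, 41); MAP = (6−1)/(47−2) = 5/45 ≈ 0.11111.
MLE ignores the prior: p̂_MLE = k/n = 1/39 ≈ 0.02564.
Difference = 5/45 − 1/39 = 10/117 ≈ 0.0855.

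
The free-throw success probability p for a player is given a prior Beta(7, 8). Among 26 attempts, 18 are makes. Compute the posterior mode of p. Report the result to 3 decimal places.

Prior: Beta(7, 8).
Data: 18 successes in 26 trials. The binomial likelihood contributes p^18(1−p)^8, so the posterior is Beta(7+18, 8+8) = Beta(25, 16).
For Beta(a, b) with a, b > 1 the mode is (a−1)/(a+b−2) = 24/39 ≈ 0.615.

p̂_MAP = 0.615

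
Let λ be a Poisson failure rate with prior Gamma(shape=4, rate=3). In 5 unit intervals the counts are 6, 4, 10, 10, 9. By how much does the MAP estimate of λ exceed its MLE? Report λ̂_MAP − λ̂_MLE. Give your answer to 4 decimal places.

Σxᵢ = 39. Posterior is Gamma(43, 8); MAP = (43−1)/8 = 42/8 ≈ 5.25000.
MLE = x̄ = 39/5 ≈ 7.80000.
Difference = 42/8 − 39/5 = -51/20 ≈ -2.5500.

MAP − MLE = -2.5500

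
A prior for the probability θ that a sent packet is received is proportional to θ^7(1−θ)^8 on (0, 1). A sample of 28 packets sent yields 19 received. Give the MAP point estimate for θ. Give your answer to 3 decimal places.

The prior density ∝ θ^7(1−θ)^8 is the kernel of Beta(8, 9).
Data: 19 successes in 28 trials. The binomial likelihood contributes θ^19(1−θ)^9, so the posterior is Beta(8+19, 9+9) = Beta(27, 18).
For Beta(a, b) with a, b > 1 the mode is (a−1)/(a+b−2) = 26/43 ≈ 0.605.

θ̂_MAP = 0.605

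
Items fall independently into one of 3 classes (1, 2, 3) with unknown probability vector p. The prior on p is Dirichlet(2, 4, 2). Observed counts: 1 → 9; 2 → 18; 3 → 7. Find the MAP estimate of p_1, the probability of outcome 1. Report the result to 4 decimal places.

MAP estimate: 0.2564

The posterior is Dirichlet(αᵢ + nᵢ) = Dirichlet(11, 22, 9).
For a Dirichlet(a₁,…,a_K) with all aᵢ > 1, the mode has j-th component (aⱼ − 1)/(Σaᵢ − K).
Here Σaᵢ = 42 and K = 3, so p_1 = (11 − 1)/(42 − 3) = 10/39 ≈ 0.2564.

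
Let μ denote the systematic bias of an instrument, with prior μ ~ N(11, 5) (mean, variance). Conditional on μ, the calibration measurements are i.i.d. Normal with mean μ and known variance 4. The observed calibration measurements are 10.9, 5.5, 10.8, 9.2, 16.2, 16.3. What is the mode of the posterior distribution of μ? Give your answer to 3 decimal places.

μ̂_MAP = 11.426

n = 6; x̄ = (10.9 + 5.5 + 10.8 + 9.2 + 16.2 + 16.3)/6 = 68.9/6 = 689/60 ≈ 11.4833.
For a Normal prior and Normal likelihood with known variance, the posterior is Normal; its mode equals its mean, the precision-weighted average.
Prior precision 1/σ₀² = 1/5 = 0.2; data precision n/σ² = 6/4 = 1.5.
μ̂ = (0.2·11 + 1.5·(689/60)) / (0.2 + 1.5) = 19.425/1.7 = 777/68 ≈ 11.426.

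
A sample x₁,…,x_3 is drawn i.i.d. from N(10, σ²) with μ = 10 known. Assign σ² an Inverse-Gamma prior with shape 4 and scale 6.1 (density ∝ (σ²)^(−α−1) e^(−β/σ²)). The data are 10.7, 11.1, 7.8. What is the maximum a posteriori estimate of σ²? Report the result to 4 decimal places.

σ̂²_MAP = 1.4415

Sum of squared deviations about the known mean: SS = (10.7−10)² + (11.1−10)² + (7.8−10)² = 6.54.
The Normal likelihood contributes (σ²)^(−n/2) exp(−SS/(2σ²)), so the posterior is Inverse-Gamma(α + n/2, β + SS/2) = Inverse-Gamma(5.5, 9.37).
The mode of Inverse-Gamma(a, b) is b/(a+1) = 9.37/6.5 ≈ 1.4415.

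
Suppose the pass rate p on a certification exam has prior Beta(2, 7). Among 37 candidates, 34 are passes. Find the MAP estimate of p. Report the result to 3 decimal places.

Prior: Beta(2, 7).
Data: 34 successes in 37 trials. The binomial likelihood contributes p^34(1−p)^3, so the posterior is Beta(2+34, 7+3) = Beta(36, 10).
For Beta(a, b) with a, b > 1 the mode is (a−1)/(a+b−2) = 35/44 ≈ 0.795.

p̂_MAP = 0.795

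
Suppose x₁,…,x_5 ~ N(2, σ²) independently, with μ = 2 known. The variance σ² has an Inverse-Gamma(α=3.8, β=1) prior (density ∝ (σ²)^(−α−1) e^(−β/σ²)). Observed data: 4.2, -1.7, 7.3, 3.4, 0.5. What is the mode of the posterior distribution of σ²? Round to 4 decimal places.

Sum of squared deviations about the known mean: SS = (4.2−2)² + (-1.7−2)² + (7.3−2)² + (3.4−2)² + (0.5−2)² = 50.83.
The Normal likelihood contributes (σ²)^(−n/2) exp(−SS/(2σ²)), so the posterior is Inverse-Gamma(α + n/2, β + SS/2) = Inverse-Gamma(6.3, 26.415).
The mode of Inverse-Gamma(a, b) is b/(a+1) = 26.415/7.3 ≈ 3.6185.

σ̂²_MAP = 3.6185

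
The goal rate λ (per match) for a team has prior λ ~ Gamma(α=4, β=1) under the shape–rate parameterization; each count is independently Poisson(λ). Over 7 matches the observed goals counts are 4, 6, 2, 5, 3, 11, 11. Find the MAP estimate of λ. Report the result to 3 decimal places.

Σxᵢ = 4+6+2+5+3+11+11 = 42, with n = 7.
Posterior ∝ λ^3e^(−1λ) · λ^42e^(−7λ) = λ^45e^(−8λ), i.e. Gamma(shape=46, rate=8).
The mode of a Gamma(a, b) with a ≥ 1 (shape–rate) is (a−1)/b = 45/8 ≈ 5.625.

λ̂_MAP = 5.625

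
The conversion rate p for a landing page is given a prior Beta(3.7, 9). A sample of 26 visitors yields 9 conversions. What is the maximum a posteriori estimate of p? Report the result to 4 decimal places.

p̂_MAP = 0.3188

Prior: Beta(3.7, 9).
Data: 9 successes in 26 trials. The binomial likelihood contributes p^9(1−p)^17, so the posterior is Beta(3.7+9, 9+17) = Beta(12.7, 26).
For Beta(a, b) with a, b > 1 the mode is (a−1)/(a+b−2) = 11.7/36.7 ≈ 0.3188.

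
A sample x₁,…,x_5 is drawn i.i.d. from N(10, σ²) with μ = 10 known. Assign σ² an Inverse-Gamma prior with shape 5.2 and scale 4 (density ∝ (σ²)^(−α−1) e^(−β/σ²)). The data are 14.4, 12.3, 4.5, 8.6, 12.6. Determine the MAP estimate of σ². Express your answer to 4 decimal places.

Sum of squared deviations about the known mean: SS = (14.4−10)² + (12.3−10)² + (4.5−10)² + (8.6−10)² + (12.6−10)² = 63.62.
The Normal likelihood contributes (σ²)^(−n/2) exp(−SS/(2σ²)), so the posterior is Inverse-Gamma(α + n/2, β + SS/2) = Inverse-Gamma(7.7, 35.81).
The mode of Inverse-Gamma(a, b) is b/(a+1) = 35.81/8.7 ≈ 4.1161.

σ̂²_MAP = 4.1161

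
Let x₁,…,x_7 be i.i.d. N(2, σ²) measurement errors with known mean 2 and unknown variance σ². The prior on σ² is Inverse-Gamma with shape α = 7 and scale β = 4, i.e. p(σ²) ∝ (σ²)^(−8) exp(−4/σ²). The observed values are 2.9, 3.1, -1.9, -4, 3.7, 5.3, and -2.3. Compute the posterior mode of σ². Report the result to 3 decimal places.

σ̂²_MAP = 4.065

Sum of squared deviations about the known mean: SS = (2.9−2)² + (3.1−2)² + (-1.9−2)² + (-4−2)² + (3.7−2)² + (5.3−2)² + (-2.3−2)² = 85.5.
The Normal likelihood contributes (σ²)^(−n/2) exp(−SS/(2σ²)), so the posterior is Inverse-Gamma(α + n/2, β + SS/2) = Inverse-Gamma(10.5, 46.75).
The mode of Inverse-Gamma(a, b) is b/(a+1) = 46.75/11.5 ≈ 4.065.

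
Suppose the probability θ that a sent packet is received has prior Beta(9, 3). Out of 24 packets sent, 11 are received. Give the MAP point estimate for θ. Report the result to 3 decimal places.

Prior: Beta(9, 3).
Data: 11 successes in 24 trials. The binomial likelihood contributes θ^11(1−θ)^13, so the posterior is Beta(9+11, 3+13) = Beta(20, 16).
For Beta(a, b) with a, b > 1 the mode is (a−1)/(a+b−2) = 19/34 ≈ 0.559.

θ̂_MAP = 0.559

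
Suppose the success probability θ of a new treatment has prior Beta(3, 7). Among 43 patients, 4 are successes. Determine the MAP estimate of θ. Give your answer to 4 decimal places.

θ̂_MAP = 0.1176

Prior: Beta(3, 7).
Data: 4 successes in 43 trials. The binomial likelihood contributes θ^4(1−θ)^39, so the posterior is Beta(3+4, 7+39) = Beta(7, 46).
For Beta(a, b) with a, b > 1 the mode is (a−1)/(a+b−2) = 6/51 ≈ 0.1176.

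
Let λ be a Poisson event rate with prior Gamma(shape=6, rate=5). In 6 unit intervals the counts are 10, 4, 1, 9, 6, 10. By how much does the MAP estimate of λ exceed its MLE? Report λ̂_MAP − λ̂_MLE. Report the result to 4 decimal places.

MAP − MLE = -2.5758

Σxᵢ = 40. Posterior is Gamma(46, 11); MAP = (46−1)/11 = 45/11 ≈ 4.09091.
MLE = x̄ = 40/6 ≈ 6.66667.
Difference = 45/11 − 40/6 = -85/33 ≈ -2.5758.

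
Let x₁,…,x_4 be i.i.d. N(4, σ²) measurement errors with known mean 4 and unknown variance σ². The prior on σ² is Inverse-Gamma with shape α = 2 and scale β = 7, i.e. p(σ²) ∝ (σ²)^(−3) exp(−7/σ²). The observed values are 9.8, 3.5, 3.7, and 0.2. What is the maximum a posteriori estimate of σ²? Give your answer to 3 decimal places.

σ̂²_MAP = 6.242

Sum of squared deviations about the known mean: SS = (9.8−4)² + (3.5−4)² + (3.7−4)² + (0.2−4)² = 48.42.
The Normal likelihood contributes (σ²)^(−n/2) exp(−SS/(2σ²)), so the posterior is Inverse-Gamma(α + n/2, β + SS/2) = Inverse-Gamma(4, 31.21).
The mode of Inverse-Gamma(a, b) is b/(a+1) = 31.21/5 ≈ 6.242.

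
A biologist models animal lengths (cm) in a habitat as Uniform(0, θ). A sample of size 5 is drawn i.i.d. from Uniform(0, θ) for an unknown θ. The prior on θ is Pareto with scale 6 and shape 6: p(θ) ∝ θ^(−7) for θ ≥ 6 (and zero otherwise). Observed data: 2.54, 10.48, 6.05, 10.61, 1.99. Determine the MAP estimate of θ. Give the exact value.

θ̂_MAP = 10.61

The Uniform(0, θ) likelihood is θ^(−n) for θ ≥ max(xᵢ), zero otherwise. Here max(xᵢ) = 10.61.
Posterior ∝ θ^(−7) · θ^(−5) = θ^(−12) on θ ≥ max(6, 10.61) = 10.61.
This density is strictly decreasing in θ, so the posterior mode lies at the lower boundary of the support.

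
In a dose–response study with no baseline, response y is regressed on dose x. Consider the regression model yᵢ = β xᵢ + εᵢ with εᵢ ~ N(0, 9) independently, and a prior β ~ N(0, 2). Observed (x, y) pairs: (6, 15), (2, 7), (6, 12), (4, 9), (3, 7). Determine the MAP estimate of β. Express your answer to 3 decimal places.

β̂_MAP = 2.209

log p(β | y) = −Σ(yᵢ − βxᵢ)²/(2·9) − β²/(2·2) + const.
Setting the derivative to zero: Σxᵢ(yᵢ − βxᵢ)/9 − β/2 = 0, so β = Σxᵢyᵢ / (Σxᵢ² + σ²/τ²).
Σxᵢyᵢ = 6·15 + 2·7 + 6·12 + 4·9 + 3·7 = 233; Σxᵢ² = 101; σ²/τ² = 4.5.
β̂_MAP = 233 / (101 + 4.5) = 233/105.5 ≈ 2.209.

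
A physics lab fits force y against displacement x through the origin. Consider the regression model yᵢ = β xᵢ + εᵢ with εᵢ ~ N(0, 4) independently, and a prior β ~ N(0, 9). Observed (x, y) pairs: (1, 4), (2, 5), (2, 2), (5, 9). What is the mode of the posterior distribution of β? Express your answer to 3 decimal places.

log p(β | y) = −Σ(yᵢ − βxᵢ)²/(2·4) − β²/(2·9) + const.
Setting the derivative to zero: Σxᵢ(yᵢ − βxᵢ)/4 − β/9 = 0, so β = Σxᵢyᵢ / (Σxᵢ² + σ²/τ²).
Σxᵢyᵢ = 1·4 + 2·5 + 2·2 + 5·9 = 63; Σxᵢ² = 34; σ²/τ² = 4/9.
β̂_MAP = 63 / (34 + 4/9) = 63/(310/9) = 567/310 ≈ 1.829.

β̂_MAP = 1.829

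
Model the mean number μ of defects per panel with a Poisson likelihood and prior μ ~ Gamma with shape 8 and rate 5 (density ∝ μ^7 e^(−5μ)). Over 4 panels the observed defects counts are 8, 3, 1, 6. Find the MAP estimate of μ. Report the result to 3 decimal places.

μ̂_MAP = 2.778

Σxᵢ = 8+3+1+6 = 18, with n = 4.
Posterior ∝ μ^7e^(−5μ) · μ^18e^(−4μ) = μ^25e^(−9μ), i.e. Gamma(shape=26, rate=9).
The mode of a Gamma(a, b) with a ≥ 1 (shape–rate) is (a−1)/b = 25/9 ≈ 2.778.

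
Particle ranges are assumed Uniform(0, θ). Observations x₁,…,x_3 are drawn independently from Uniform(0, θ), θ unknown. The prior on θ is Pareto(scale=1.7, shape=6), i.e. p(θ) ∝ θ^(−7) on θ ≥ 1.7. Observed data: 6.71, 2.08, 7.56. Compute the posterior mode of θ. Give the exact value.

The Uniform(0, θ) likelihood is θ^(−n) for θ ≥ max(xᵢ), zero otherwise. Here max(xᵢ) = 7.56.
Posterior ∝ θ^(−7) · θ^(−3) = θ^(−10) on θ ≥ max(1.7, 7.56) = 7.56.
This density is strictly decreasing in θ, so the posterior mode lies at the lower boundary of the support.

θ̂_MAP = 7.56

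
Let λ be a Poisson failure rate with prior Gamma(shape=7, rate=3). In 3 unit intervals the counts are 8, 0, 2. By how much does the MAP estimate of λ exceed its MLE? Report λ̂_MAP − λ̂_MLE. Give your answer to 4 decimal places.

MAP − MLE = -0.6667

Σxᵢ = 10. Posterior is Gamma(17, 6); MAP = (17−1)/6 = 16/6 ≈ 2.66667.
MLE = x̄ = 10/3 ≈ 3.33333.
Difference = 16/6 − 10/3 = -2/3 ≈ -0.6667.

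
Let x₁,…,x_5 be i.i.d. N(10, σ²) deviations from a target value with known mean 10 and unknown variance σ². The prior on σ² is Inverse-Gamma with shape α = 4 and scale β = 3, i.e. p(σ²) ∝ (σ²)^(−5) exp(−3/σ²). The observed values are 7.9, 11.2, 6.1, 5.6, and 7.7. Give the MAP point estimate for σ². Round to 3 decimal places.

σ̂²_MAP = 3.447

Sum of squared deviations about the known mean: SS = (7.9−10)² + (11.2−10)² + (6.1−10)² + (5.6−10)² + (7.7−10)² = 45.71.
The Normal likelihood contributes (σ²)^(−n/2) exp(−SS/(2σ²)), so the posterior is Inverse-Gamma(α + n/2, β + SS/2) = Inverse-Gamma(6.5, 25.855).
The mode of Inverse-Gamma(a, b) is b/(a+1) = 25.855/7.5 ≈ 3.447.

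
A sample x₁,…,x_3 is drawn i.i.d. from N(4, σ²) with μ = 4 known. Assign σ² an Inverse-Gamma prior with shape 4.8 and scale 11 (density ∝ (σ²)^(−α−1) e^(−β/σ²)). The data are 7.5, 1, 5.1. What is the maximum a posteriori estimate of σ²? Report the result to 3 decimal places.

Sum of squared deviations about the known mean: SS = (7.5−4)² + (1−4)² + (5.1−4)² = 22.46.
The Normal likelihood contributes (σ²)^(−n/2) exp(−SS/(2σ²)), so the posterior is Inverse-Gamma(α + n/2, β + SS/2) = Inverse-Gamma(6.3, 22.23).
The mode of Inverse-Gamma(a, b) is b/(a+1) = 22.23/7.3 ≈ 3.045.

σ̂²_MAP = 3.045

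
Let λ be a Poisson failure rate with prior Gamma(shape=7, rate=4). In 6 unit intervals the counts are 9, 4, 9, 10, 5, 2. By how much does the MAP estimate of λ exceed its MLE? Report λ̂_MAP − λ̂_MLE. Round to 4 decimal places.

Σxᵢ = 39. Posterior is Gamma(46, 10); MAP = (46−1)/10 = 45/10 ≈ 4.50000.
MLE = x̄ = 39/6 ≈ 6.50000.
Difference = 45/10 − 39/6 = -2 ≈ -2.0000.

MAP − MLE = -2.0000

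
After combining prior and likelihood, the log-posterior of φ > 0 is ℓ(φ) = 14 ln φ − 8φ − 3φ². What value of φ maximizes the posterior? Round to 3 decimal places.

φ̂_MAP = 1.000

ℓ'(φ) = 14/φ − 8 − 6φ. Setting this to zero and multiplying by φ: 6φ² + 8φ − 14 = 0.
φ = (−8 + √(8² + 4·6·14)) / (2·6) = (−8 + √400) / 12 = (−8 + 20)/12 = 1.
ℓ''(φ) = −14/φ² − 6 < 0, confirming a maximum.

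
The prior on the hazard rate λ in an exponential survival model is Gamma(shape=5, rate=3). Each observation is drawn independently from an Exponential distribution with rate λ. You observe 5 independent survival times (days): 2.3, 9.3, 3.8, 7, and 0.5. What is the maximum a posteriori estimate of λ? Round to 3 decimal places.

The Exponential(rate=λ) likelihood is ∝ λ^n e^(−λΣtᵢ). Here n = 5 and Σtᵢ = 2.3 + 9.3 + 3.8 + 7 + 0.5 = 22.9.
Posterior ∝ λ^4e^(−3λ) · λ^5e^(−22.9λ) = λ^9e^(−25.9λ), i.e. Gamma(10, 25.9).
Mode = (a−1)/b = 9/25.9 ≈ 0.347.

λ̂_MAP = 0.347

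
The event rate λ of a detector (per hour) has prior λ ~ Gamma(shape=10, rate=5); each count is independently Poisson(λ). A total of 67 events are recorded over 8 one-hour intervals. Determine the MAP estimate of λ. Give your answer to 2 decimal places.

Σxᵢ = 67, n = 8.
Posterior ∝ λ^9e^(−5λ) · λ^67e^(−8λ) = λ^76e^(−13λ), i.e. Gamma(shape=77, rate=13).
The mode of a Gamma(a, b) with a ≥ 1 (shape–rate) is (a−1)/b = 76/13 ≈ 5.85.

λ̂_MAP = 5.85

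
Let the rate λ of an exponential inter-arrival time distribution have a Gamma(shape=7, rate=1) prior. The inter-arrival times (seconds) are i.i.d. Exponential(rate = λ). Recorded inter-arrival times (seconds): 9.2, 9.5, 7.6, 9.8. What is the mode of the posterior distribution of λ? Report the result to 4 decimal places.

The Exponential(rate=λ) likelihood is ∝ λ^n e^(−λΣtᵢ). Here n = 4 and Σtᵢ = 9.2 + 9.5 + 7.6 + 9.8 = 36.1.
Posterior ∝ λ^6e^(−1λ) · λ^4e^(−36.1λ) = λ^10e^(−37.1λ), i.e. Gamma(11, 37.1).
Mode = (a−1)/b = 10/37.1 ≈ 0.2695.

λ̂_MAP = 0.2695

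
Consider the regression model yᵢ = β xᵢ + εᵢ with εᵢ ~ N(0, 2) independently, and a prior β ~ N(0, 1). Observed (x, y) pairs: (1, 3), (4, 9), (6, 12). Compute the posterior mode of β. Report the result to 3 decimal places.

log p(β | y) = −Σ(yᵢ − βxᵢ)²/(2·2) − β²/(2·1) + const.
Setting the derivative to zero: Σxᵢ(yᵢ − βxᵢ)/2 − β/1 = 0, so β = Σxᵢyᵢ / (Σxᵢ² + σ²/τ²).
Σxᵢyᵢ = 1·3 + 4·9 + 6·12 = 111; Σxᵢ² = 53; σ²/τ² = 2.
β̂_MAP = 111 / (53 + 2) = 111/55 ≈ 2.018.

β̂_MAP = 2.018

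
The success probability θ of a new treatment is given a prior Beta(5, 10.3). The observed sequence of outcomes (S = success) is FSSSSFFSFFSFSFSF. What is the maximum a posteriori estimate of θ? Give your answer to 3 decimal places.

Prior: Beta(5, 10.3).
Data: 8 successes in 16 trials (from the sequence). The binomial likelihood contributes θ^8(1−θ)^8, so the posterior is Beta(5+8, 10.3+8) = Beta(13, 18.3).
For Beta(a, b) with a, b > 1 the mode is (a−1)/(a+b−2) = 12/29.3 ≈ 0.410.

θ̂_MAP = 0.410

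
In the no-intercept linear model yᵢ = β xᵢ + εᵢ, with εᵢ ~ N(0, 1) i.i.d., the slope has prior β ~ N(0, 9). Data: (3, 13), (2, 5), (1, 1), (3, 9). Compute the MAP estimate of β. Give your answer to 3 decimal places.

β̂_MAP = 3.332

log p(β | y) = −Σ(yᵢ − βxᵢ)²/(2·1) − β²/(2·9) + const.
Setting the derivative to zero: Σxᵢ(yᵢ − βxᵢ)/1 − β/9 = 0, so β = Σxᵢyᵢ / (Σxᵢ² + σ²/τ²).
Σxᵢyᵢ = 3·13 + 2·5 + 1·1 + 3·9 = 77; Σxᵢ² = 23; σ²/τ² = 1/9.
β̂_MAP = 77 / (23 + 1/9) = 77/(208/9) = 693/208 ≈ 3.332.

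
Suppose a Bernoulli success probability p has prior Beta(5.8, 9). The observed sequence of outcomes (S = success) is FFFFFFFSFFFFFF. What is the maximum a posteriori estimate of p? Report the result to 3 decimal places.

Prior: Beta(5.8, 9).
Data: 1 success in 14 trials (from the sequence). The binomial likelihood contributes p(1−p)^13, so the posterior is Beta(5.8+1, 9+13) = Beta(6.8, 22).
For Beta(a, b) with a, b > 1 the mode is (a−1)/(a+b−2) = 5.8/26.8 ≈ 0.216.

p̂_MAP = 0.216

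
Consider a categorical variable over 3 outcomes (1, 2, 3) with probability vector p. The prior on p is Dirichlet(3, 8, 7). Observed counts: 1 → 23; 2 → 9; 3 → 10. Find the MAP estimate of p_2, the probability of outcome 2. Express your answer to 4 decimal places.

MAP estimate: 0.2807

The posterior is Dirichlet(αᵢ + nᵢ) = Dirichlet(26, 17, 17).
For a Dirichlet(a₁,…,a_K) with all aᵢ > 1, the mode has j-th component (aⱼ − 1)/(Σaᵢ − K).
Here Σaᵢ = 60 and K = 3, so p_2 = (17 − 1)/(60 − 3) = 16/57 ≈ 0.2807.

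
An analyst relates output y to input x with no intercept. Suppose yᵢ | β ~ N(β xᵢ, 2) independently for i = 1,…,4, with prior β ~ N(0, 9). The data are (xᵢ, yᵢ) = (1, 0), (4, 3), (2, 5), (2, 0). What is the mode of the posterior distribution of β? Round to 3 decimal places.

log p(β | y) = −Σ(yᵢ − βxᵢ)²/(2·2) − β²/(2·9) + const.
Setting the derivative to zero: Σxᵢ(yᵢ − βxᵢ)/2 − β/9 = 0, so β = Σxᵢyᵢ / (Σxᵢ² + σ²/τ²).
Σxᵢyᵢ = 1·0 + 4·3 + 2·5 + 2·0 = 22; Σxᵢ² = 25; σ²/τ² = 2/9.
β̂_MAP = 22 / (25 + 2/9) = 22/(227/9) = 198/227 ≈ 0.872.

β̂_MAP = 0.872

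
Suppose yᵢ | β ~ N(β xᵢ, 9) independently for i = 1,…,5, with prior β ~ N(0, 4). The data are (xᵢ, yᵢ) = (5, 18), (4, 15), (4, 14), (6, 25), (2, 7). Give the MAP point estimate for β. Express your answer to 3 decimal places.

β̂_MAP = 3.728

log p(β | y) = −Σ(yᵢ − βxᵢ)²/(2·9) − β²/(2·4) + const.
Setting the derivative to zero: Σxᵢ(yᵢ − βxᵢ)/9 − β/4 = 0, so β = Σxᵢyᵢ / (Σxᵢ² + σ²/τ²).
Σxᵢyᵢ = 5·18 + 4·15 + 4·14 + 6·25 + 2·7 = 370; Σxᵢ² = 97; σ²/τ² = 2.25.
β̂_MAP = 370 / (97 + 2.25) = 370/99.25 ≈ 3.728.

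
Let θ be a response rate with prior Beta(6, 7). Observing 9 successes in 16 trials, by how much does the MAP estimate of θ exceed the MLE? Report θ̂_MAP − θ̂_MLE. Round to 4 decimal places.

MAP − MLE = -0.0440

Posterior is Beta(15, 14); MAP = (15−1)/(29−2) = 14/27 ≈ 0.51852.
MLE ignores the prior: θ̂_MLE = k/n = 9/16 ≈ 0.56250.
Difference = 14/27 − 9/16 = -19/432 ≈ -0.0440.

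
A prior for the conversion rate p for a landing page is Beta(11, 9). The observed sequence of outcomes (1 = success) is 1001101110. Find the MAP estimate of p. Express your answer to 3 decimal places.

p̂_MAP = 0.571

Prior: Beta(11, 9).
Data: 6 successes in 10 trials (from the sequence). The binomial likelihood contributes p^6(1−p)^4, so the posterior is Beta(11+6, 9+4) = Beta(17, 13).
For Beta(a, b) with a, b > 1 the mode is (a−1)/(a+b−2) = 16/28 ≈ 0.571.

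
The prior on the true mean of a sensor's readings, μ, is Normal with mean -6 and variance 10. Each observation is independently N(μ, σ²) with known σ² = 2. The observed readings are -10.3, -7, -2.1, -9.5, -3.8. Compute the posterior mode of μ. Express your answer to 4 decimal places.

n = 5; x̄ = ((-10.3) + (-7) + (-2.1) + (-9.5) + (-3.8))/5 = -32.7/5 = -6.54.
For a Normal prior and Normal likelihood with known variance, the posterior is Normal; its mode equals its mean, the precision-weighted average.
Prior precision 1/σ₀² = 1/10 = 0.1; data precision n/σ² = 5/2 = 2.5.
μ̂ = (0.1·(-6) + 2.5·(-6.54)) / (0.1 + 2.5) = (-16.95)/2.6 = -339/52 ≈ -6.5192.

μ̂_MAP = -6.5192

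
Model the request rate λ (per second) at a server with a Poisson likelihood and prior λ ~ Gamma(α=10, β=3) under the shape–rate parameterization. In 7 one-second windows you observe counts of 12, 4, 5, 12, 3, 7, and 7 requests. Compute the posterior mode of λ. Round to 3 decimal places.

λ̂_MAP = 5.900

Σxᵢ = 12+4+5+12+3+7+7 = 50, with n = 7.
Posterior ∝ λ^9e^(−3λ) · λ^50e^(−7λ) = λ^59e^(−10λ), i.e. Gamma(shape=60, rate=10).
The mode of a Gamma(a, b) with a ≥ 1 (shape–rate) is (a−1)/b = 59/10 ≈ 5.900.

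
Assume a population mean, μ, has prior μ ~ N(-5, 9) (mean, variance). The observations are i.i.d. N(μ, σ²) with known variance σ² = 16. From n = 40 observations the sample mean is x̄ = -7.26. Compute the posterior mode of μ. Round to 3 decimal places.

n = 40, x̄ = -7.26.
For a Normal prior and Normal likelihood with known variance, the posterior is Normal; its mode equals its mean, the precision-weighted average.
Prior precision 1/σ₀² = 1/9; data precision n/σ² = 40/16 = 2.5.
μ̂ = ((1/9)·(-5) + 2.5·(-7.26)) / (1/9 + 2.5) = (-3367/180)/(47/18) = -3367/470 ≈ -7.164.

μ̂_MAP = -7.164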